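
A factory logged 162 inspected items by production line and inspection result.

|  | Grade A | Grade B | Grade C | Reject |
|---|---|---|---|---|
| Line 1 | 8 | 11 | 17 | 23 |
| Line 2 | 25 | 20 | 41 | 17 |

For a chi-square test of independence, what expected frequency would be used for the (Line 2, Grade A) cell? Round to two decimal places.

Row total (Line 2) = 103; column total (Grade A) = 33; grand total N = 162.
Expected count = (row total × column total) / N = 103 × 33 / 162 = 20.98.

20.98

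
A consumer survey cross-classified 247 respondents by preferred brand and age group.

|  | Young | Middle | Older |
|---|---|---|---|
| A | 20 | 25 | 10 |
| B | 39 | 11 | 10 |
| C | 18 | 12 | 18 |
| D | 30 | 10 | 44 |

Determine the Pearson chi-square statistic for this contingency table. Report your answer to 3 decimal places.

43.702

Row totals: 55, 60, 48, 84. Column totals: 107, 58, 82. Grand total N = 247.
Expected counts (row total × column total / N):
  A, Young: 55×107/247 = 23.8259
  A, Middle: 55×58/247 = 12.9150
  A, Older: 55×82/247 = 18.2591
  B, Young: 60×107/247 = 25.9919
  B, Middle: 60×58/247 = 14.0891
  B, Older: 60×82/247 = 19.9190
  C, Young: 48×107/247 = 20.7935
  C, Middle: 48×58/247 = 11.2713
  C, Older: 48×82/247 = 15.9352
  D, Young: 84×107/247 = 36.3887
  D, Middle: 84×58/247 = 19.7247
  D, Older: 84×82/247 = 27.8866
Contributions (O − E)²/E:
  (20 − 23.8259)²/23.8259 = 0.6144
  (25 − 12.9150)²/12.9150 = 11.3083
  (10 − 18.2591)²/18.2591 = 3.7358
  (39 − 25.9919)²/25.9919 = 6.5101
  (11 − 14.0891)²/14.0891 = 0.6773
  (10 − 19.9190)²/19.9190 = 4.9393
  (18 − 20.7935)²/20.7935 = 0.3753
  (12 − 11.2713)²/11.2713 = 0.0471
  (18 − 15.9352)²/15.9352 = 0.2675
  (30 − 36.3887)²/36.3887 = 1.1217
  (10 − 19.7247)²/19.7247 = 4.7945
  (44 − 27.8866)²/27.8866 = 9.3106
χ² = 0.6144 + 11.3083 + 3.7358 + 6.5101 + 0.6773 + 4.9393 + 0.3753 + 0.0471 + 0.2675 + 1.1217 + 4.7945 + 9.3106 = 43.702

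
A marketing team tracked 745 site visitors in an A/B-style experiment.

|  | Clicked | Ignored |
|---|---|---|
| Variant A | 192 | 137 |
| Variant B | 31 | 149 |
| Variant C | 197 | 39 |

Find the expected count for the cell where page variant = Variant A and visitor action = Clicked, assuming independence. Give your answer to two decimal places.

Row total (Variant A) = 329; column total (Clicked) = 420; grand total N = 745.
Expected count = (row total × column total) / N = 329 × 420 / 745 = 185.48.

185.48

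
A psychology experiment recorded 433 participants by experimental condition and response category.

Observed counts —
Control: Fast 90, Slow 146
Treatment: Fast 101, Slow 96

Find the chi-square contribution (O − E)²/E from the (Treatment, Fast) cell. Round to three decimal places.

Row total (Treatment) = 197; column total (Fast) = 191; N = 433.
Expected count E = 197 × 191 / 433 = 86.8984.
Contribution = (O − E)²/E = (101 − 86.8984)² / 86.8984 = 2.288.

2.288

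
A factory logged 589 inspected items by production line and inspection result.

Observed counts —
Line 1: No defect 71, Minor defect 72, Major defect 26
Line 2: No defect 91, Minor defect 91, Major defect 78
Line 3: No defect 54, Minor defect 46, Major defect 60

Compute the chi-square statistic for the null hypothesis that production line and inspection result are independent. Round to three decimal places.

Row totals: 169, 260, 160. Column totals: 216, 209, 164. Grand total N = 589.
Expected counts (row total × column total / N):
  Line 1, No defect: 169×216/589 = 61.9762
  Line 1, Minor defect: 169×209/589 = 59.9677
  Line 1, Major defect: 169×164/589 = 47.0560
  Line 2, No defect: 260×216/589 = 95.3480
  Line 2, Minor defect: 260×209/589 = 92.2581
  Line 2, Major defect: 260×164/589 = 72.3939
  Line 3, No defect: 160×216/589 = 58.6757
  Line 3, Minor defect: 160×209/589 = 56.7742
  Line 3, Major defect: 160×164/589 = 44.5501
Contributions (O − E)²/E:
  (71 − 61.9762)²/61.9762 = 1.3139
  (72 − 59.9677)²/59.9677 = 2.4142
  (26 − 47.0560)²/47.0560 = 9.4219
  (91 − 95.3480)²/95.3480 = 0.1983
  (91 − 92.2581)²/92.2581 = 0.0172
  (78 − 72.3939)²/72.3939 = 0.4341
  (54 − 58.6757)²/58.6757 = 0.3726
  (46 − 56.7742)²/56.7742 = 2.0447
  (60 − 44.5501)²/44.5501 = 5.3580
χ² = 1.3139 + 2.4142 + 9.4219 + 0.1983 + 0.0172 + 0.4341 + 0.3726 + 2.0447 + 5.3580 = 21.575

21.575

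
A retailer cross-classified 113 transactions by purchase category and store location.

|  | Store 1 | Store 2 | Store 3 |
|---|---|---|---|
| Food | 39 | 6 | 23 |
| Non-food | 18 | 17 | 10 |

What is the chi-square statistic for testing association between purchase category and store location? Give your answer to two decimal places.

Row totals: 68, 45. Column totals: 57, 23, 33. Grand total N = 113.
Expected counts (row total × column total / N):
  Food, Store 1: 68×57/113 = 34.301
  Food, Store 2: 68×23/113 = 13.841
  Food, Store 3: 68×33/113 = 19.858
  Non-food, Store 1: 45×57/113 = 22.699
  Non-food, Store 2: 45×23/113 = 9.159
  Non-food, Store 3: 45×33/113 = 13.142
Contributions (O − E)²/E:
  (39 − 34.301)²/34.301 = 0.6437
  (6 − 13.841)²/13.841 = 4.4420
  (23 − 19.858)²/19.858 = 0.4971
  (18 − 22.699)²/22.699 = 0.9728
  (17 − 9.159)²/9.159 = 6.7127
  (10 − 13.142)²/13.142 = 0.7512
χ² = 0.6437 + 4.4420 + 0.4971 + 0.9728 + 6.7127 + 0.7512 = 14.02

14.02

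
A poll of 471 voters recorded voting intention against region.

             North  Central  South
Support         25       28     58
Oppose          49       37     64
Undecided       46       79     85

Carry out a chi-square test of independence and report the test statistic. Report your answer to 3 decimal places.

Row totals: 111, 150, 210. Column totals: 120, 144, 207. Grand total N = 471.
Expected counts (row total × column total / N):
  Support, North: 111×120/471 = 28.2803
  Support, Central: 111×144/471 = 33.9363
  Support, South: 111×207/471 = 48.7834
  Oppose, North: 150×120/471 = 38.2166
  Oppose, Central: 150×144/471 = 45.8599
  Oppose, South: 150×207/471 = 65.9236
  Undecided, North: 210×120/471 = 53.5032
  Undecided, Central: 210×144/471 = 64.2038
  Undecided, South: 210×207/471 = 92.2930
Contributions (O − E)²/E:
  (25 − 28.2803)²/28.2803 = 0.3805
  (28 − 33.9363)²/33.9363 = 1.0384
  (58 − 48.7834)²/48.7834 = 1.7413
  (49 − 38.2166)²/38.2166 = 3.0427
  (37 − 45.8599)²/45.8599 = 1.7117
  (64 − 65.9236)²/65.9236 = 0.0561
  (46 − 53.5032)²/53.5032 = 1.0522
  (79 − 64.2038)²/64.2038 = 3.4099
  (85 − 92.2930)²/92.2930 = 0.5763
χ² = 0.3805 + 1.0384 + 1.7413 + 3.0427 + 1.7117 + 0.0561 + 1.0522 + 3.4099 + 0.5763 = 13.009

13.009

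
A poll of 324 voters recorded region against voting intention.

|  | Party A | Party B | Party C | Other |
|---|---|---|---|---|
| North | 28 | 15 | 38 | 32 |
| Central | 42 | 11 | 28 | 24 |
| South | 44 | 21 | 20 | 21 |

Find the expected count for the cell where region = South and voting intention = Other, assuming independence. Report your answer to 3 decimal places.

Row total (South) = 106; column total (Other) = 77; grand total N = 324.
Expected count = (row total × column total) / N = 106 × 77 / 324 = 25.191.

25.191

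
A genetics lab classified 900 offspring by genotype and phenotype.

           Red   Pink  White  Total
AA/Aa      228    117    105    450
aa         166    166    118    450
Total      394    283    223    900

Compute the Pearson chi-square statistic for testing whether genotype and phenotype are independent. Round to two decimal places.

19.00

Grand total N = 900.
Expected counts (row total × column total / N):
  AA/Aa, Red: 450×394/900 = 197.000
  AA/Aa, Pink: 450×283/900 = 141.500
  AA/Aa, White: 450×223/900 = 111.500
  aa, Red: 450×394/900 = 197.000
  aa, Pink: 450×283/900 = 141.500
  aa, White: 450×223/900 = 111.500
Contributions (O − E)²/E:
  (228 − 197.000)²/197.000 = 4.8782
  (117 − 141.500)²/141.500 = 4.2420
  (105 − 111.500)²/111.500 = 0.3789
  (166 − 197.000)²/197.000 = 4.8782
  (166 − 141.500)²/141.500 = 4.2420
  (118 − 111.500)²/111.500 = 0.3789
χ² = 4.8782 + 4.2420 + 0.3789 + 4.8782 + 4.2420 + 0.3789 = 19.00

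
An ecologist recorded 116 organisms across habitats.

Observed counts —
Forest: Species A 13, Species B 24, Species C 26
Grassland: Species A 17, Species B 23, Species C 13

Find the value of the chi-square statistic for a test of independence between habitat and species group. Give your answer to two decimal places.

Row totals: 63, 53. Column totals: 30, 47, 39. Grand total N = 116.
Expected counts (row total × column total / N):
  Forest, Species A: 63×30/116 = 16.293
  Forest, Species B: 63×47/116 = 25.526
  Forest, Species C: 63×39/116 = 21.181
  Grassland, Species A: 53×30/116 = 13.707
  Grassland, Species B: 53×47/116 = 21.474
  Grassland, Species C: 53×39/116 = 17.819
Contributions (O − E)²/E:
  (13 − 16.293)²/16.293 = 0.6656
  (24 − 25.526)²/25.526 = 0.0912
  (26 − 21.181)²/21.181 = 1.0964
  (17 − 13.707)²/13.707 = 0.7911
  (23 − 21.474)²/21.474 = 0.1084
  (13 − 17.819)²/17.819 = 1.3033
χ² = 0.6656 + 0.0912 + 1.0964 + 0.7911 + 0.1084 + 1.3033 = 4.06

4.06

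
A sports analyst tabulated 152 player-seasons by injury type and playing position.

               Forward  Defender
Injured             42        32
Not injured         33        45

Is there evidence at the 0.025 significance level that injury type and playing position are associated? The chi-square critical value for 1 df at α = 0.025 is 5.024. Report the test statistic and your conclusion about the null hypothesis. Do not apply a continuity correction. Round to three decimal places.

Row totals: 74, 78. Column totals: 75, 77. Grand total N = 152.
Expected counts (row total × column total / N):
  Injured, Forward: 74×75/152 = 36.51316
  Injured, Defender: 74×77/152 = 37.48684
  Not injured, Forward: 78×75/152 = 38.48684
  Not injured, Defender: 78×77/152 = 39.51316
Contributions (O − E)²/E:
  (42 − 36.51316)²/36.51316 = 0.8245
  (32 − 37.48684)²/37.48684 = 0.8031
  (33 − 38.48684)²/38.48684 = 0.7822
  (45 − 39.51316)²/39.51316 = 0.7619
χ² = 0.8245 + 0.8031 + 0.7822 + 0.7619 = 3.172
df = (2−1)(2−1) = 1. Since 3.172 < 5.024, fail to reject the null hypothesis of independence at α = 0.025.

3.172; fail to reject H₀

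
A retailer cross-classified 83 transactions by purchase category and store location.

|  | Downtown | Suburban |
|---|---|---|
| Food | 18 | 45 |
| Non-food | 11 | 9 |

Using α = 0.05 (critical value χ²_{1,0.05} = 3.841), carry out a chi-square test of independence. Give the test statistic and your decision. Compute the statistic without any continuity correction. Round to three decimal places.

4.664; reject H₀

Row totals: 63, 20. Column totals: 29, 54. Grand total N = 83.
Expected counts (row total × column total / N):
  Food, Downtown: 63×29/83 = 22.0120
  Food, Suburban: 63×54/83 = 40.9880
  Non-food, Downtown: 20×29/83 = 6.9880
  Non-food, Suburban: 20×54/83 = 13.0120
Contributions (O − E)²/E:
  (18 − 22.0120)²/22.0120 = 0.7312
  (45 − 40.9880)²/40.9880 = 0.3927
  (11 − 6.9880)²/6.9880 = 2.3034
  (9 − 13.0120)²/13.0120 = 1.2370
χ² = 0.7312 + 0.3927 + 2.3034 + 1.2370 = 4.664
df = (2−1)(2−1) = 1. Since 4.664 > 3.841, reject the null hypothesis of independence at α = 0.05.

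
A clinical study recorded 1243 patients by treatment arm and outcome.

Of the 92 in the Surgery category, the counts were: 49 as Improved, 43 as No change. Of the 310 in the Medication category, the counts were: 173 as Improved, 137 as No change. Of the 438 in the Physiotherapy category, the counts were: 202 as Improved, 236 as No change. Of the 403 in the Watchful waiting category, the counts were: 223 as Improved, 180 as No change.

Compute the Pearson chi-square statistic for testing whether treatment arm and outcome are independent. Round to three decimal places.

9.723

Row totals: 92, 310, 438, 403. Column totals: 647, 596. Grand total N = 1243.
Expected counts (row total × column total / N):
  Surgery, Improved: 92×647/1243 = 47.8874
  Surgery, No change: 92×596/1243 = 44.1126
  Medication, Improved: 310×647/1243 = 161.3596
  Medication, No change: 310×596/1243 = 148.6404
  Physiotherapy, Improved: 438×647/1243 = 227.9855
  Physiotherapy, No change: 438×596/1243 = 210.0145
  Watchful waiting, Improved: 403×647/1243 = 209.7675
  Watchful waiting, No change: 403×596/1243 = 193.2325
Contributions (O − E)²/E:
  (49 − 47.8874)²/47.8874 = 0.0258
  (43 − 44.1126)²/44.1126 = 0.0281
  (173 − 161.3596)²/161.3596 = 0.8397
  (137 − 148.6404)²/148.6404 = 0.9116
  (202 − 227.9855)²/227.9855 = 2.9618
  (236 − 210.0145)²/210.0145 = 3.2152
  (223 − 209.7675)²/209.7675 = 0.8347
  (180 − 193.2325)²/193.2325 = 0.9062
χ² = 0.0258 + 0.0281 + 0.8397 + 0.9116 + 2.9618 + 3.2152 + 0.8347 + 0.9062 = 9.723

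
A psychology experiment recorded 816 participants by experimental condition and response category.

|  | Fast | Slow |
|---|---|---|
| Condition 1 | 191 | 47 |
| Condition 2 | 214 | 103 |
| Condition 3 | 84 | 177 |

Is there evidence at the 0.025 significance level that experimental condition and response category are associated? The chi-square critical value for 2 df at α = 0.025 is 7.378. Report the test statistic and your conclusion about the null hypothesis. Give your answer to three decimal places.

Row totals: 238, 317, 261. Column totals: 489, 327. Grand total N = 816.
Expected counts (row total × column total / N):
  Condition 1, Fast: 238×489/816 = 142.62500
  Condition 1, Slow: 238×327/816 = 95.37500
  Condition 2, Fast: 317×489/816 = 189.96691
  Condition 2, Slow: 317×327/816 = 127.03309
  Condition 3, Fast: 261×489/816 = 156.40809
  Condition 3, Slow: 261×327/816 = 104.59191
Contributions (O − E)²/E:
  (191 − 142.62500)²/142.62500 = 16.4076
  (47 − 95.37500)²/95.37500 = 24.5362
  (214 − 189.96691)²/189.96691 = 3.0405
  (103 − 127.03309)²/127.03309 = 4.5468
  (84 − 156.40809)²/156.40809 = 33.5208
  (177 − 104.59191)²/104.59191 = 50.1275
χ² = 16.4076 + 24.5362 + 3.0405 + 4.5468 + 33.5208 + 50.1275 = 132.179
df = (3−1)(2−1) = 2. Since 132.179 > 7.378, reject the null hypothesis of independence at α = 0.025.

132.179; reject H₀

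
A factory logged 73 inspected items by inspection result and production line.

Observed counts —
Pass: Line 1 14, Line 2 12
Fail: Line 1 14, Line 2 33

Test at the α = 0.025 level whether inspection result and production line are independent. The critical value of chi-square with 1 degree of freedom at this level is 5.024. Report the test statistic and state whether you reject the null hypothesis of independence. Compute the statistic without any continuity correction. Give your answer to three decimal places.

4.098; fail to reject H₀

Row totals: 26, 47. Column totals: 28, 45. Grand total N = 73.
Expected counts (row total × column total / N):
  Pass, Line 1: 26×28/73 = 9.9726
  Pass, Line 2: 26×45/73 = 16.0274
  Fail, Line 1: 47×28/73 = 18.0274
  Fail, Line 2: 47×45/73 = 28.9726
Contributions (O − E)²/E:
  (14 − 9.9726)²/9.9726 = 1.6265
  (12 − 16.0274)²/16.0274 = 1.0120
  (14 − 18.0274)²/18.0274 = 0.8997
  (33 − 28.9726)²/28.9726 = 0.5598
χ² = 1.6265 + 1.0120 + 0.8997 + 0.5598 = 4.098
df = (2−1)(2−1) = 1. Since 4.098 < 5.024, fail to reject the null hypothesis of independence at α = 0.025.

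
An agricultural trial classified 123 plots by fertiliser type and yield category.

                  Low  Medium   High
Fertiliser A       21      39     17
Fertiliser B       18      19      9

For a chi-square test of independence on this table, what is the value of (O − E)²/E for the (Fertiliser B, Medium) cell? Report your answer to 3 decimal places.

0.334

Row total (Fertiliser B) = 46; column total (Medium) = 58; N = 123.
Expected count E = 46 × 58 / 123 = 21.6911.
Contribution = (O − E)²/E = (19 − 21.6911)² / 21.6911 = 0.334.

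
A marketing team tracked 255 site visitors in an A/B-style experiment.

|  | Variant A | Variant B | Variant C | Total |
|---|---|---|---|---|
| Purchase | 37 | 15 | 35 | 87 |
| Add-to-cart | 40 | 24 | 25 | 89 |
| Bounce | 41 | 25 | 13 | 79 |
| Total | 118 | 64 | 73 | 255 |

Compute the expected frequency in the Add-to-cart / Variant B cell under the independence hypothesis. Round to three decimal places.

22.337

Row total (Add-to-cart) = 89; column total (Variant B) = 64; grand total N = 255.
Expected count = (row total × column total) / N = 89 × 64 / 255 = 22.337.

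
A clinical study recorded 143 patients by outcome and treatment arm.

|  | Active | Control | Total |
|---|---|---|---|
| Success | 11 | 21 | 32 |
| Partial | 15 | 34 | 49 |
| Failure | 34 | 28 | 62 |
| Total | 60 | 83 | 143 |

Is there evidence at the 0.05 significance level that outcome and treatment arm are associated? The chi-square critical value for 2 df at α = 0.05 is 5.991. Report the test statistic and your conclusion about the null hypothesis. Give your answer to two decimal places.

Grand total N = 143.
Expected counts (row total × column total / N):
  Success, Active: 32×60/143 = 13.427
  Success, Control: 32×83/143 = 18.573
  Partial, Active: 49×60/143 = 20.559
  Partial, Control: 49×83/143 = 28.441
  Failure, Active: 62×60/143 = 26.014
  Failure, Control: 62×83/143 = 35.986
Contributions (O − E)²/E:
  (11 − 13.427)²/13.427 = 0.4387
  (21 − 18.573)²/18.573 = 0.3171
  (15 − 20.559)²/20.559 = 1.5031
  (34 − 28.441)²/28.441 = 1.0865
  (34 − 26.014)²/26.014 = 2.4516
  (28 − 35.986)²/35.986 = 1.7723
χ² = 0.4387 + 0.3171 + 1.5031 + 1.0865 + 2.4516 + 1.7723 = 7.57
df = (3−1)(2−1) = 2. Since 7.57 > 5.991, reject the null hypothesis of independence at α = 0.05.

7.57; reject H₀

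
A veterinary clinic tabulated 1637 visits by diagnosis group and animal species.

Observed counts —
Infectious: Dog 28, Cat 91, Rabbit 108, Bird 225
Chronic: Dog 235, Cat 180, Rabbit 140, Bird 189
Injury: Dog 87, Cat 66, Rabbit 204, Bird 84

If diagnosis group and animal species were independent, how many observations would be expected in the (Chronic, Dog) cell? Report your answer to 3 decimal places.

159.071

Row total (Chronic) = 744; column total (Dog) = 350; grand total N = 1637.
Expected count = (row total × column total) / N = 744 × 350 / 1637 = 159.071.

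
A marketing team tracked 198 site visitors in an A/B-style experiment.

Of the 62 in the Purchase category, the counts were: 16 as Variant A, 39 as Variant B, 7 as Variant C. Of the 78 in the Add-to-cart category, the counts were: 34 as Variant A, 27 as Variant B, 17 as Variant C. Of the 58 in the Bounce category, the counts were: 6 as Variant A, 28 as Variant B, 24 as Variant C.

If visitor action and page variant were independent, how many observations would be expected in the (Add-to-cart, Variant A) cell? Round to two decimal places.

22.06

Row total (Add-to-cart) = 78; column total (Variant A) = 56; grand total N = 198.
Expected count = (row total × column total) / N = 78 × 56 / 198 = 22.06.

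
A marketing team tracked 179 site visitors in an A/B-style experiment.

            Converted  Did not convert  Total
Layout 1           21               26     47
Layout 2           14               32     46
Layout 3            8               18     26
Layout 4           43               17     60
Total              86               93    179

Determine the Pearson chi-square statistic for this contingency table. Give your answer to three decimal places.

22.449

Grand total N = 179.
Expected counts (row total × column total / N):
  Layout 1, Converted: 47×86/179 = 22.58101
  Layout 1, Did not convert: 47×93/179 = 24.41899
  Layout 2, Converted: 46×86/179 = 22.10056
  Layout 2, Did not convert: 46×93/179 = 23.89944
  Layout 3, Converted: 26×86/179 = 12.49162
  Layout 3, Did not convert: 26×93/179 = 13.50838
  Layout 4, Converted: 60×86/179 = 28.82682
  Layout 4, Did not convert: 60×93/179 = 31.17318
Contributions (O − E)²/E:
  (21 − 22.58101)²/22.58101 = 0.1107
  (26 − 24.41899)²/24.41899 = 0.1024
  (14 − 22.10056)²/22.10056 = 2.9691
  (32 − 23.89944)²/23.89944 = 2.7456
  (8 − 12.49162)²/12.49162 = 1.6151
  (18 − 13.50838)²/13.50838 = 1.4935
  (43 − 28.82682)²/28.82682 = 6.9685
  (17 − 31.17318)²/31.17318 = 6.4440
χ² = 0.1107 + 0.1024 + 2.9691 + 2.7456 + 1.6151 + 1.4935 + 6.9685 + 6.4440 = 22.449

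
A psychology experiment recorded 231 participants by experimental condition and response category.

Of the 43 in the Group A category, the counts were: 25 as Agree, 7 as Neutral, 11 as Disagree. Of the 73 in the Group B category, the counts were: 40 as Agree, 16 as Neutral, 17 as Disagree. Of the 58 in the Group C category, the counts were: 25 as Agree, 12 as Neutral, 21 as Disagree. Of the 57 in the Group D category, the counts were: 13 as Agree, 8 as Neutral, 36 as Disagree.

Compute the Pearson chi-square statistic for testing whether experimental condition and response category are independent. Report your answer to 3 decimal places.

Row totals: 43, 73, 58, 57. Column totals: 103, 43, 85. Grand total N = 231.
Expected counts (row total × column total / N):
  Group A, Agree: 43×103/231 = 19.17316
  Group A, Neutral: 43×43/231 = 8.00433
  Group A, Disagree: 43×85/231 = 15.82251
  Group B, Agree: 73×103/231 = 32.54978
  Group B, Neutral: 73×43/231 = 13.58874
  Group B, Disagree: 73×85/231 = 26.86147
  Group C, Agree: 58×103/231 = 25.86147
  Group C, Neutral: 58×43/231 = 10.79654
  Group C, Disagree: 58×85/231 = 21.34199
  Group D, Agree: 57×103/231 = 25.41558
  Group D, Neutral: 57×43/231 = 10.61039
  Group D, Disagree: 57×85/231 = 20.97403
Contributions (O − E)²/E:
  (25 − 19.17316)²/19.17316 = 1.7708
  (7 − 8.00433)²/8.00433 = 0.1260
  (11 − 15.82251)²/15.82251 = 1.4698
  (40 − 32.54978)²/32.54978 = 1.7053
  (16 − 13.58874)²/13.58874 = 0.4279
  (17 − 26.86147)²/26.86147 = 3.6204
  (25 − 25.86147)²/25.86147 = 0.0287
  (12 − 10.79654)²/10.79654 = 0.1341
  (21 − 21.34199)²/21.34199 = 0.0055
  (13 − 25.41558)²/25.41558 = 6.0650
  (8 − 10.61039)²/10.61039 = 0.6422
  (36 − 20.97403)²/20.97403 = 10.7647
χ² = 1.7708 + 0.1260 + 1.4698 + 1.7053 + 0.4279 + 3.6204 + 0.0287 + 0.1341 + 0.0055 + 6.0650 + 0.6422 + 10.7647 = 26.760

26.760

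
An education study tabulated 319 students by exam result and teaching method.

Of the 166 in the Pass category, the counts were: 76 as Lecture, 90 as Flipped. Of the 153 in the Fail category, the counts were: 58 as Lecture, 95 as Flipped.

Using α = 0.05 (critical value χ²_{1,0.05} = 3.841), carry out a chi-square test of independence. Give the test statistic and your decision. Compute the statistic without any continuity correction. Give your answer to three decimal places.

Row totals: 166, 153. Column totals: 134, 185. Grand total N = 319.
Expected counts (row total × column total / N):
  Pass, Lecture: 166×134/319 = 69.7304
  Pass, Flipped: 166×185/319 = 96.2696
  Fail, Lecture: 153×134/319 = 64.2696
  Fail, Flipped: 153×185/319 = 88.7304
Contributions (O − E)²/E:
  (76 − 69.7304)²/69.7304 = 0.5637
  (90 − 96.2696)²/96.2696 = 0.4083
  (58 − 64.2696)²/64.2696 = 0.6116
  (95 − 88.7304)²/88.7304 = 0.4430
χ² = 0.5637 + 0.4083 + 0.6116 + 0.4430 = 2.027
df = (2−1)(2−1) = 1. Since 2.027 < 3.841, fail to reject the null hypothesis of independence at α = 0.05.

2.027; fail to reject H₀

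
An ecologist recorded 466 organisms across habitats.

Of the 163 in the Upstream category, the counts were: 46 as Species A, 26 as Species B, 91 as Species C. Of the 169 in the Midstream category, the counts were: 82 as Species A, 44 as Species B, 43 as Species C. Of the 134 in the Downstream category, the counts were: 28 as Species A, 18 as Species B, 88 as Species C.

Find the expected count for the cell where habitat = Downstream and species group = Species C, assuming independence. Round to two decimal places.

63.84

Row total (Downstream) = 134; column total (Species C) = 222; grand total N = 466.
Expected count = (row total × column total) / N = 134 × 222 / 466 = 63.84.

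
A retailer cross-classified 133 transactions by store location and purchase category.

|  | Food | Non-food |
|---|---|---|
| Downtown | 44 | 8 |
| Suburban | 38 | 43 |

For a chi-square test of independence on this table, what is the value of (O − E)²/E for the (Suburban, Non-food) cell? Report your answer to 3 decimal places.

4.590

Row total (Suburban) = 81; column total (Non-food) = 51; N = 133.
Expected count E = 81 × 51 / 133 = 31.06015.
Contribution = (O − E)²/E = (43 − 31.06015)² / 31.06015 = 4.590.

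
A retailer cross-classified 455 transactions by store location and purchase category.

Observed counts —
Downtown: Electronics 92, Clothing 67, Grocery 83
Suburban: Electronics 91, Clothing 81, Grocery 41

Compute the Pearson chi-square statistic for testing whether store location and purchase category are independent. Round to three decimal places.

Row totals: 242, 213. Column totals: 183, 148, 124. Grand total N = 455.
Expected counts (row total × column total / N):
  Downtown, Electronics: 242×183/455 = 97.3319
  Downtown, Clothing: 242×148/455 = 78.7165
  Downtown, Grocery: 242×124/455 = 65.9516
  Suburban, Electronics: 213×183/455 = 85.6681
  Suburban, Clothing: 213×148/455 = 69.2835
  Suburban, Grocery: 213×124/455 = 58.0484
Contributions (O − E)²/E:
  (92 − 97.3319)²/97.3319 = 0.2921
  (67 − 78.7165)²/78.7165 = 1.7439
  (83 − 65.9516)²/65.9516 = 4.4070
  (91 − 85.6681)²/85.6681 = 0.3319
  (81 − 69.2835)²/69.2835 = 1.9814
  (41 − 58.0484)²/58.0484 = 5.0070
χ² = 0.2921 + 1.7439 + 4.4070 + 0.3319 + 1.9814 + 5.0070 = 13.763

13.763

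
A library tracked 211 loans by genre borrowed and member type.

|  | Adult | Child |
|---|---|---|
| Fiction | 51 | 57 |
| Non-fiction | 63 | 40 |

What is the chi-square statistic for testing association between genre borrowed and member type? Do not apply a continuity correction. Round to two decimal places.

Row totals: 108, 103. Column totals: 114, 97. Grand total N = 211.
Expected counts (row total × column total / N):
  Fiction, Adult: 108×114/211 = 58.351
  Fiction, Child: 108×97/211 = 49.649
  Non-fiction, Adult: 103×114/211 = 55.649
  Non-fiction, Child: 103×97/211 = 47.351
Contributions (O − E)²/E:
  (51 − 58.351)²/58.351 = 0.9261
  (57 − 49.649)²/49.649 = 1.0884
  (63 − 55.649)²/55.649 = 0.9710
  (40 − 47.351)²/47.351 = 1.1412
χ² = 0.9261 + 1.0884 + 0.9710 + 1.1412 = 4.13

4.13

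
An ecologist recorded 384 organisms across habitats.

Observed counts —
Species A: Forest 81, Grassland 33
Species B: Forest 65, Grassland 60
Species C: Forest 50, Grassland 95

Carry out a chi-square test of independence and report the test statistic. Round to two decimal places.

Row totals: 114, 125, 145. Column totals: 196, 188. Grand total N = 384.
Expected counts (row total × column total / N):
  Species A, Forest: 114×196/384 = 58.188
  Species A, Grassland: 114×188/384 = 55.812
  Species B, Forest: 125×196/384 = 63.802
  Species B, Grassland: 125×188/384 = 61.198
  Species C, Forest: 145×196/384 = 74.010
  Species C, Grassland: 145×188/384 = 70.990
Contributions (O − E)²/E:
  (81 − 58.188)²/58.188 = 8.9432
  (33 − 55.812)²/55.812 = 9.3239
  (65 − 63.802)²/63.802 = 0.0225
  (60 − 61.198)²/61.198 = 0.0235
  (50 − 74.010)²/74.010 = 7.7892
  (95 − 70.990)²/70.990 = 8.1206
χ² = 8.9432 + 9.3239 + 0.0225 + 0.0235 + 7.7892 + 8.1206 = 34.22

34.22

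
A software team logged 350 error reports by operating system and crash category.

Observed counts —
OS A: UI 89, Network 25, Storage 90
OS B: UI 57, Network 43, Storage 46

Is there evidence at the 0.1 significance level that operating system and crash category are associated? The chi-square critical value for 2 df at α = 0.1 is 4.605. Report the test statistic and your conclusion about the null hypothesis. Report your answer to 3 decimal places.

Row totals: 204, 146. Column totals: 146, 68, 136. Grand total N = 350.
Expected counts (row total × column total / N):
  OS A, UI: 204×146/350 = 85.09714
  OS A, Network: 204×68/350 = 39.63429
  OS A, Storage: 204×136/350 = 79.26857
  OS B, UI: 146×146/350 = 60.90286
  OS B, Network: 146×68/350 = 28.36571
  OS B, Storage: 146×136/350 = 56.73143
Contributions (O − E)²/E:
  (89 − 85.09714)²/85.09714 = 0.1790
  (25 − 39.63429)²/39.63429 = 5.4035
  (90 − 79.26857)²/79.26857 = 1.4528
  (57 − 60.90286)²/60.90286 = 0.2501
  (43 − 28.36571)²/28.36571 = 7.5500
  (46 − 56.73143)²/56.73143 = 2.0300
χ² = 0.1790 + 5.4035 + 1.4528 + 0.2501 + 7.5500 + 2.0300 = 16.865
df = (2−1)(3−1) = 2. Since 16.865 > 4.605, reject the null hypothesis of independence at α = 0.1.

16.865; reject H₀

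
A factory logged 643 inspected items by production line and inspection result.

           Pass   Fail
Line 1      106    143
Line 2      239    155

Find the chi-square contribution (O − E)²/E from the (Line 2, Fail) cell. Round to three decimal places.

4.172

Row total (Line 2) = 394; column total (Fail) = 298; N = 643.
Expected count E = 394 × 298 / 643 = 182.6003.
Contribution = (O − E)²/E = (155 − 182.6003)² / 182.6003 = 4.172.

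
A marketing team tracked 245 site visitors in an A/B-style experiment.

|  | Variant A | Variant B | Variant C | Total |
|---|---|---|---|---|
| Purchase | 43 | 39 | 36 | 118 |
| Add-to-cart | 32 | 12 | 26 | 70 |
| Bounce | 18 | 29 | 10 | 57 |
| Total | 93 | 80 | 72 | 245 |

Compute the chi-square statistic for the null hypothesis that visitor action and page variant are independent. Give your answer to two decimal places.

Grand total N = 245.
Expected counts (row total × column total / N):
  Purchase, Variant A: 118×93/245 = 44.792
  Purchase, Variant B: 118×80/245 = 38.531
  Purchase, Variant C: 118×72/245 = 34.678
  Add-to-cart, Variant A: 70×93/245 = 26.571
  Add-to-cart, Variant B: 70×80/245 = 22.857
  Add-to-cart, Variant C: 70×72/245 = 20.571
  Bounce, Variant A: 57×93/245 = 21.637
  Bounce, Variant B: 57×80/245 = 18.612
  Bounce, Variant C: 57×72/245 = 16.751
Contributions (O − E)²/E:
  (43 − 44.792)²/44.792 = 0.0717
  (39 − 38.531)²/38.531 = 0.0057
  (36 − 34.678)²/34.678 = 0.0504
  (32 − 26.571)²/26.571 = 1.1093
  (12 − 22.857)²/22.857 = 5.1570
  (26 − 20.571)²/20.571 = 1.4328
  (18 − 21.637)²/21.637 = 0.6113
  (29 − 18.612)²/18.612 = 5.7979
  (10 − 16.751)²/16.751 = 2.7208
χ² = 0.0717 + 0.0057 + 0.0504 + 1.1093 + 5.1570 + 1.4328 + 0.6113 + 5.7979 + 2.7208 = 16.96

16.96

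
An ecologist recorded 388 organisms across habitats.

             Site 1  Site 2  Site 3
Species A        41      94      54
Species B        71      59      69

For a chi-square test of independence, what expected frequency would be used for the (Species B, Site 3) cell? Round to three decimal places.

63.085

Row total (Species B) = 199; column total (Site 3) = 123; grand total N = 388.
Expected count = (row total × column total) / N = 199 × 123 / 388 = 63.085.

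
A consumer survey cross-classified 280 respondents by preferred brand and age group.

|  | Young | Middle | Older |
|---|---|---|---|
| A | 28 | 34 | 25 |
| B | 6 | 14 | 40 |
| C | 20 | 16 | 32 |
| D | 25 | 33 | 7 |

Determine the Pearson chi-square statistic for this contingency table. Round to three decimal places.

Row totals: 87, 60, 68, 65. Column totals: 79, 97, 104. Grand total N = 280.
Expected counts (row total × column total / N):
  A, Young: 87×79/280 = 24.5464
  A, Middle: 87×97/280 = 30.1393
  A, Older: 87×104/280 = 32.3143
  B, Young: 60×79/280 = 16.9286
  B, Middle: 60×97/280 = 20.7857
  B, Older: 60×104/280 = 22.2857
  C, Young: 68×79/280 = 19.1857
  C, Middle: 68×97/280 = 23.5571
  C, Older: 68×104/280 = 25.2571
  D, Young: 65×79/280 = 18.3393
  D, Middle: 65×97/280 = 22.5179
  D, Older: 65×104/280 = 24.1429
Contributions (O − E)²/E:
  (28 − 24.5464)²/24.5464 = 0.4859
  (34 − 30.1393)²/30.1393 = 0.4945
  (25 − 32.3143)²/32.3143 = 1.6556
  (6 − 16.9286)²/16.9286 = 7.0552
  (14 − 20.7857)²/20.7857 = 2.2153
  (40 − 22.2857)²/22.2857 = 14.0806
  (20 − 19.1857)²/19.1857 = 0.0346
  (16 − 23.5571)²/23.5571 = 2.4243
  (32 − 25.2571)²/25.2571 = 1.8002
  (25 − 18.3393)²/18.3393 = 2.4191
  (33 − 22.5179)²/22.5179 = 4.8794
  (7 − 24.1429)²/24.1429 = 12.1725
χ² = 0.4859 + 0.4945 + 1.6556 + 7.0552 + 2.2153 + 14.0806 + 0.0346 + 2.4243 + 1.8002 + 2.4191 + 4.8794 + 12.1725 = 49.717

49.717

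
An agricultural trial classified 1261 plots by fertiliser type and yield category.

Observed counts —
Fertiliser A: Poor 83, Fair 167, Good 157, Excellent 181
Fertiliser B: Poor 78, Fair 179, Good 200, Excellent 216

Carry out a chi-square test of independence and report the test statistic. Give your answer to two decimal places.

3.12

Row totals: 588, 673. Column totals: 161, 346, 357, 397. Grand total N = 1261.
Expected counts (row total × column total / N):
  Fertiliser A, Poor: 588×161/1261 = 75.074
  Fertiliser A, Fair: 588×346/1261 = 161.339
  Fertiliser A, Good: 588×357/1261 = 166.468
  Fertiliser A, Excellent: 588×397/1261 = 185.120
  Fertiliser B, Poor: 673×161/1261 = 85.926
  Fertiliser B, Fair: 673×346/1261 = 184.661
  Fertiliser B, Good: 673×357/1261 = 190.532
  Fertiliser B, Excellent: 673×397/1261 = 211.880
Contributions (O − E)²/E:
  (83 − 75.074)²/75.074 = 0.8368
  (167 − 161.339)²/161.339 = 0.1986
  (157 − 166.468)²/166.468 = 0.5385
  (181 − 185.120)²/185.120 = 0.0917
  (78 − 85.926)²/85.926 = 0.7311
  (179 − 184.661)²/184.661 = 0.1735
  (200 − 190.532)²/190.532 = 0.4705
  (216 − 211.880)²/211.880 = 0.0801
χ² = 0.8368 + 0.1986 + 0.5385 + 0.0917 + 0.7311 + 0.1735 + 0.4705 + 0.0801 = 3.12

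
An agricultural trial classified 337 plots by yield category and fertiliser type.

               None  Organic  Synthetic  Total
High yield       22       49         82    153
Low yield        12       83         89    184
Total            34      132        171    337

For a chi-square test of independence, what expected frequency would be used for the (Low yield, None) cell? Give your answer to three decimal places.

Row total (Low yield) = 184; column total (None) = 34; grand total N = 337.
Expected count = (row total × column total) / N = 184 × 34 / 337 = 18.564.

18.564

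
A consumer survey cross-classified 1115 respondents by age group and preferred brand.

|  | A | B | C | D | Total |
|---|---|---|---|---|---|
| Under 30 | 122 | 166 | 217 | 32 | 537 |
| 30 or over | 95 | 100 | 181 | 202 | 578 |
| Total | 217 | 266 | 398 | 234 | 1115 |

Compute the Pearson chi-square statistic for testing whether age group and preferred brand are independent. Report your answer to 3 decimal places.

145.185

Grand total N = 1115.
Expected counts (row total × column total / N):
  Under 30, A: 537×217/1115 = 104.5103
  Under 30, B: 537×266/1115 = 128.1094
  Under 30, C: 537×398/1115 = 191.6825
  Under 30, D: 537×234/1115 = 112.6978
  30 or over, A: 578×217/1115 = 112.4897
  30 or over, B: 578×266/1115 = 137.8906
  30 or over, C: 578×398/1115 = 206.3175
  30 or over, D: 578×234/1115 = 121.3022
Contributions (O − E)²/E:
  (122 − 104.5103)²/104.5103 = 2.9269
  (166 − 128.1094)²/128.1094 = 11.2068
  (217 − 191.6825)²/191.6825 = 3.3439
  (32 − 112.6978)²/112.6978 = 57.7840
  (95 − 112.4897)²/112.4897 = 2.7193
  (100 − 137.8906)²/137.8906 = 10.4119
  (181 − 206.3175)²/206.3175 = 3.1067
  (202 − 121.3022)²/121.3022 = 53.6852
χ² = 2.9269 + 11.2068 + 3.3439 + 57.7840 + 2.7193 + 10.4119 + 3.1067 + 53.6852 = 145.185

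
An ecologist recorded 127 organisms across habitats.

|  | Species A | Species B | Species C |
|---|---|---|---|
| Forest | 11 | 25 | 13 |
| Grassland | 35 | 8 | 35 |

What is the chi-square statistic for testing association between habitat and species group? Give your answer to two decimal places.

26.10

Row totals: 49, 78. Column totals: 46, 33, 48. Grand total N = 127.
Expected counts (row total × column total / N):
  Forest, Species A: 49×46/127 = 17.748
  Forest, Species B: 49×33/127 = 12.732
  Forest, Species C: 49×48/127 = 18.520
  Grassland, Species A: 78×46/127 = 28.252
  Grassland, Species B: 78×33/127 = 20.268
  Grassland, Species C: 78×48/127 = 29.480
Contributions (O − E)²/E:
  (11 − 17.748)²/17.748 = 2.5657
  (25 − 12.732)²/12.732 = 11.8209
  (13 − 18.520)²/18.520 = 1.6453
  (35 − 28.252)²/28.252 = 1.6118
  (8 − 20.268)²/20.268 = 7.4257
  (35 − 29.480)²/29.480 = 1.0336
χ² = 2.5657 + 11.8209 + 1.6453 + 1.6118 + 7.4257 + 1.0336 = 26.10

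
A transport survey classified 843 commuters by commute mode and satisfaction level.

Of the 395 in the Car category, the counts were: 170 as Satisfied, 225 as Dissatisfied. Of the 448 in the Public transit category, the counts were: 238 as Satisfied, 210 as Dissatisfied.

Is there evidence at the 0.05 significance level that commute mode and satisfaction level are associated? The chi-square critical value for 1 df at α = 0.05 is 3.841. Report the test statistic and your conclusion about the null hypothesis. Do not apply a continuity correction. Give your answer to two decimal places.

Row totals: 395, 448. Column totals: 408, 435. Grand total N = 843.
Expected counts (row total × column total / N):
  Car, Satisfied: 395×408/843 = 191.174
  Car, Dissatisfied: 395×435/843 = 203.826
  Public transit, Satisfied: 448×408/843 = 216.826
  Public transit, Dissatisfied: 448×435/843 = 231.174
Contributions (O − E)²/E:
  (170 − 191.174)²/191.174 = 2.3452
  (225 − 203.826)²/203.826 = 2.1996
  (238 − 216.826)²/216.826 = 2.0677
  (210 − 231.174)²/231.174 = 1.9394
χ² = 2.3452 + 2.1996 + 2.0677 + 1.9394 = 8.55
df = (2−1)(2−1) = 1. Since 8.55 > 3.841, reject the null hypothesis of independence at α = 0.05.

8.55; reject H₀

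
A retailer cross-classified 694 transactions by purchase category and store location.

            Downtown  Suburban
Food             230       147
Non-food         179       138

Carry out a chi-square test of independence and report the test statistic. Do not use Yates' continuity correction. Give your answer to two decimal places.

1.47

Row totals: 377, 317. Column totals: 409, 285. Grand total N = 694.
Expected counts (row total × column total / N):
  Food, Downtown: 377×409/694 = 222.180
  Food, Suburban: 377×285/694 = 154.820
  Non-food, Downtown: 317×409/694 = 186.820
  Non-food, Suburban: 317×285/694 = 130.180
Contributions (O − E)²/E:
  (230 − 222.180)²/222.180 = 0.2752
  (147 − 154.820)²/154.820 = 0.3950
  (179 − 186.820)²/186.820 = 0.3273
  (138 − 130.180)²/130.180 = 0.4698
χ² = 0.2752 + 0.3950 + 0.3273 + 0.4698 = 1.47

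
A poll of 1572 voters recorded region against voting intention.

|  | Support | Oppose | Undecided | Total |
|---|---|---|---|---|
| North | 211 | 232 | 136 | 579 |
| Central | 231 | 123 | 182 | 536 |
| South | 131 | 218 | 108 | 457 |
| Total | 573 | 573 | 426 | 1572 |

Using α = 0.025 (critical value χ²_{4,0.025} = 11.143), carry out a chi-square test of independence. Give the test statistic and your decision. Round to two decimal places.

72.97; reject H₀

Grand total N = 1572.
Expected counts (row total × column total / N):
  North, Support: 579×573/1572 = 211.048
  North, Oppose: 579×573/1572 = 211.048
  North, Undecided: 579×426/1572 = 156.905
  Central, Support: 536×573/1572 = 195.374
  Central, Oppose: 536×573/1572 = 195.374
  Central, Undecided: 536×426/1572 = 145.252
  South, Support: 457×573/1572 = 166.578
  South, Oppose: 457×573/1572 = 166.578
  South, Undecided: 457×426/1572 = 123.844
Contributions (O − E)²/E:
  (211 − 211.048)²/211.048 = 0.0000
  (232 − 211.048)²/211.048 = 2.0800
  (136 − 156.905)²/156.905 = 2.7852
  (231 − 195.374)²/195.374 = 6.4963
  (123 − 195.374)²/195.374 = 26.8101
  (182 − 145.252)²/145.252 = 9.2971
  (131 − 166.578)²/166.578 = 7.5988
  (218 − 166.578)²/166.578 = 15.8738
  (108 − 123.844)²/123.844 = 2.0270
χ² = 0.0000 + 2.0800 + 2.7852 + 6.4963 + 26.8101 + 9.2971 + 7.5988 + 15.8738 + 2.0270 = 72.97
df = (3−1)(3−1) = 4. Since 72.97 > 11.143, reject the null hypothesis of independence at α = 0.025.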